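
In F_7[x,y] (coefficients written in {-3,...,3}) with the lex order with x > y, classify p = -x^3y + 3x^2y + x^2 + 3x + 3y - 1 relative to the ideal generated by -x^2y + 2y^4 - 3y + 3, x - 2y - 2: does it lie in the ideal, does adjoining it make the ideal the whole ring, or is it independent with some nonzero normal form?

First compute the reduced Gröbner basis of I by Buchberger's algorithm.
f_1 = -x^2y + 2y^4 - 3y + 3, LT = x^2y.
f_2 = x - 2y - 2, LT = x.

S(f_1,f_2): lcm = x^2y. S = 2xy^2 + 2xy - 2y^4 + 3y - 3.
  leading term xy^2: subtract (2y^2)·f_2 from 2xy^2 + 2xy - 2y^4 + 3y - 3 → 2xy - 2y^4 - 3y^3 - 3y^2 + 3y - 3
  leading term xy: subtract (2y)·f_2 from 2xy - 2y^4 - 3y^3 - 3y^2 + 3y - 3 → -2y^4 - 3y^3 + y^2 - 3
  leading term y^4: no divisor's leading term divides it; move -2y^4 to the remainder.
  leading term y^3: no divisor's leading term divides it; move -3y^3 to the remainder.
  leading term y^2: no divisor's leading term divides it; move y^2 to the remainder.
  leading term 1: no divisor's leading term divides it; move -3 to the remainder.
  remainder -2y^4 - 3y^3 + y^2 - 3 ≠ 0; add h_3 = -2y^4 - 3y^3 + y^2 - 3 to the basis.

The other S-polynomials (S(f_1,h_3), S(f_2,h_3)) all reduce to 0 modulo the current basis, so we have a Gröbner basis.
Inter-reduce: drop elements whose leading term is divisible by another's, tail-reduce, and make monic.
Reduced Gröbner basis: {x - 2y - 2, y^4 - 2y^3 + 3y^2 - 2}.
Label its elements g_1 = x - 2y - 2, g_2 = y^4 - 2y^3 + 3y^2 - 2.

Reduce p = -x^3y + 3x^2y + x^2 + 3x + 3y - 1 modulo G:
  leading term x^3y: subtract (-x^2y)·g_1 from -x^3y + 3x^2y + x^2 + 3x + 3y - 1 → -2x^2y^2 + x^2y + x^2 + 3x + 3y - 1
  leading term x^2y^2: subtract (-2xy^2)·g_1 from -2x^2y^2 + x^2y + x^2 + 3x + 3y - 1 → x^2y + x^2 + 3xy^3 + 3xy^2 + 3x + 3y - 1
  leading term x^2y: subtract (xy)·g_1 from x^2y + x^2 + 3xy^3 + 3xy^2 + 3x + 3y - 1 → x^2 + 3xy^3 - 2xy^2 + 2xy + 3x + 3y - 1
  leading term x^2: subtract (x)·g_1 from x^2 + 3xy^3 - 2xy^2 + 2xy + 3x + 3y - 1 → 3xy^3 - 2xy^2 - 3xy - 2x + 3y - 1
  leading term xy^3: subtract (3y^3)·g_1 from 3xy^3 - 2xy^2 - 3xy - 2x + 3y - 1 → -2xy^2 - 3xy - 2x - y^4 - y^3 + 3y - 1
  leading term xy^2: subtract (-2y^2)·g_1 from -2xy^2 - 3xy - 2x - y^4 - y^3 + 3y - 1 → -3xy - 2x - y^4 + 2y^3 + 3y^2 + 3y - 1
  leading term xy: subtract (-3y)·g_1 from -3xy - 2x - y^4 + 2y^3 + 3y^2 + 3y - 1 → -2x - y^4 + 2y^3 - 3y^2 - 3y - 1
  leading term x: subtract (-2)·g_1 from -2x - y^4 + 2y^3 - 3y^2 - 3y - 1 → -y^4 + 2y^3 - 3y^2 + 2
  leading term y^4: subtract (-1)·g_2 from -y^4 + 2y^3 - 3y^2 + 2 → 0
  normal form = 0.
Since the normal form is 0, p ∈ I.

The remainder on division by a Gröbner basis is unique — it is the normal form.

-x^3y + 3x^2y + x^2 + 3x + 3y - 1 lies in I (it reduces to 0).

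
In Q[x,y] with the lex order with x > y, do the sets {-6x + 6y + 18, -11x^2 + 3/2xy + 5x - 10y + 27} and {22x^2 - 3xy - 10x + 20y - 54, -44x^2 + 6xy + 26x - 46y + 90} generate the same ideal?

Equality of ideals is decidable: compute both reduced Gröbner bases (unique for the ordering) and check whether they agree.
Buchberger on the first generating set:
f_1 = -6x + 6y + 18, LT = x.
f_2 = -11x^2 + 3/2xy + 5x - 10y + 27, LT = x^2.

S(f_1,f_2): lcm = x^2. S = -19/22xy - 28/11x - 10/11y + 27/11.
  leading term xy: subtract (19/132y)·f_1 from -19/22xy - 28/11x - 10/11y + 27/11 → -28/11x - 19/22y^2 - 7/2y + 27/11
  leading term x: subtract (14/33)·f_1 from -28/11x - 19/22y^2 - 7/2y + 27/11 → -19/22y^2 - 133/22y - 57/11
  leading term y^2: no divisor's leading term divides it; move -19/22y^2 to the remainder.
  leading term y: no divisor's leading term divides it; move -133/22y to the remainder.
  leading term 1: no divisor's leading term divides it; move -57/11 to the remainder.
  remainder -19/22y^2 - 133/22y - 57/11 ≠ 0; add g_3 = -19/22y^2 - 133/22y - 57/11 to the basis.

The other S-polynomials (S(f_1,g_3), S(f_2,g_3)) all reduce to 0 modulo the current basis, so we have a Gröbner basis.
Inter-reduce: drop elements whose leading term is divisible by another's, tail-reduce, and make monic.
Reduced Gröbner basis: {x - y - 3, y^2 + 7y + 6}.

Buchberger on the second generating set:
h_1 = 22x^2 - 3xy - 10x + 20y - 54, LT = x^2.
h_2 = -44x^2 + 6xy + 26x - 46y + 90, LT = x^2.

S(h_1,h_2): lcm = x^2. S = 3/22x - 3/22y - 9/22.
  leading term x: no divisor's leading term divides it; move 3/22x to the remainder.
  leading term y: no divisor's leading term divides it; move -3/22y to the remainder.
  leading term 1: no divisor's leading term divides it; move -9/22 to the remainder.
  remainder 3/22x - 3/22y - 9/22 ≠ 0; add k_3 = 3/22x - 3/22y - 9/22 to the basis.

S(h_1,k_3): lcm = x^2. S = 19/22xy + 28/11x + 10/11y - 27/11.
  leading term xy: subtract (19/3y)·k_3 from 19/22xy + 28/11x + 10/11y - 27/11 → 28/11x + 19/22y^2 + 7/2y - 27/11
  leading term x: subtract (56/3)·k_3 from 28/11x + 19/22y^2 + 7/2y - 27/11 → 19/22y^2 + 133/22y + 57/11
  leading term y^2: no divisor's leading term divides it; move 19/22y^2 to the remainder.
  leading term y: no divisor's leading term divides it; move 133/22y to the remainder.
  leading term 1: no divisor's leading term divides it; move 57/11 to the remainder.
  remainder 19/22y^2 + 133/22y + 57/11 ≠ 0; add k_4 = 19/22y^2 + 133/22y + 57/11 to the basis.

The other S-polynomials (S(h_2,k_3), S(h_1,k_4), S(h_2,k_4), S(k_3,k_4)) all reduce to 0 modulo the current basis, so we have a Gröbner basis.
Inter-reduce: drop elements whose leading term is divisible by another's, tail-reduce, and make monic.
Reduced Gröbner basis: {x - y - 3, y^2 + 7y + 6}.

These coincide, so the ideals are equal.

Yes, the ideals are equal.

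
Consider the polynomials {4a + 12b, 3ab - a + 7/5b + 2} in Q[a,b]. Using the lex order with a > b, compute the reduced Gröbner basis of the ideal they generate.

f_1 = 4a + 12b, LT = a.
f_2 = 3ab - a + 7/5b + 2, LT = ab.

S(f_1,f_2): lcm = ab. S = 1/3a + 3b^2 - 7/15b - 2/3.
  leading term a: subtract (1/12)·f_1 from 1/3a + 3b^2 - 7/15b - 2/3 → 3b^2 - 22/15b - 2/3
  leading term b^2: no divisor's leading term divides it; move 3b^2 to the remainder.
  leading term b: no divisor's leading term divides it; move -22/15b to the remainder.
  leading term 1: no divisor's leading term divides it; move -2/3 to the remainder.
  remainder 3b^2 - 22/15b - 2/3 ≠ 0; add g_3 = 3b^2 - 22/15b - 2/3 to the basis.

The other S-polynomials (S(f_1,g_3), S(f_2,g_3)) all reduce to 0 modulo the current basis, so we have a Gröbner basis.
Inter-reduce: drop elements whose leading term is divisible by another's, tail-reduce, and make monic.

G = {a + 3b, b^2 - 22/45b - 2/9}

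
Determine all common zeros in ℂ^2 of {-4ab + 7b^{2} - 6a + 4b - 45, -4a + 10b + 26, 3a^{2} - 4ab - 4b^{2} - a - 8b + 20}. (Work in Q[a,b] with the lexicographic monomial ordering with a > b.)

Compute a lex Gröbner basis by Buchberger's algorithm.
f_1 = -4ab - 6a + 7b^{2} + 4b - 45, LT = ab.
f_2 = -4a + 10b + 26, LT = a.
f_3 = 3a^{2} - 4ab - a - 4b^{2} - 8b + 20, LT = a^{2}.

S(f_1,f_2): lcm = ab. S = \tfrac{3}{2}a + \tfrac{3}{4}b^{2} + \tfrac{11}{2}b + \tfrac{45}{4}.
  reduce S modulo (f_1, f_2, f_3):
  remainder \tfrac{3}{4}b^{2} + \tfrac{37}{4}b + 21 ≠ 0; add h_4 = \tfrac{3}{4}b^{2} + \tfrac{37}{4}b + 21 to the basis.

S(f_1,f_3): lcm = a^{2}b. S = \tfrac{3}{2}a^{2} - \tfrac{5}{12}ab^{2} - \tfrac{2}{3}ab + \tfrac{45}{4}a + \tfrac{4}{3}b^{3} + \tfrac{8}{3}b^{2} - \tfrac{20}{3}b.
  reduce S modulo (f_1, f_2, f_3, h_4):
  remainder \tfrac{203}{27}b + \tfrac{203}{9} ≠ 0; add h_5 = \tfrac{203}{27}b + \tfrac{203}{9} to the basis.

The other S-polynomials (S(f_2,f_3), S(f_1,h_4), S(f_2,h_4), S(f_3,h_4), S(f_1,h_5), S(f_2,h_5), S(f_3,h_5), S(h_4,h_5)) all reduce to 0 modulo the current basis, so we have a Gröbner basis.
Inter-reduce: drop elements whose leading term is divisible by another's, tail-reduce, and make monic.
Reduced Gröbner basis: {a + 1, b + 3}.

The lex basis is triangular: the last element involves only b. Solving b + 3 = 0 gives b ∈ {-3}; substituting each value into the earlier elements determines the remaining variables.
  b = -3: the earlier basis element becomes a + 1 = 0, giving a = -1 — point (-1, -3).

{(-1, -3)}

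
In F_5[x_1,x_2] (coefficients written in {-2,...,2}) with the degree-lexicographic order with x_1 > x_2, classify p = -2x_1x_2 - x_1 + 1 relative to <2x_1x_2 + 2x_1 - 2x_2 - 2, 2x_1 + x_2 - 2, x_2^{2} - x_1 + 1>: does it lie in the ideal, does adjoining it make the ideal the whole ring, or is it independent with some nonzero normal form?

First compute the reduced Gröbner basis of I by Buchberger's algorithm.
f_1 = 2x_1x_2 + 2x_1 - 2x_2 - 2, LT = x_1x_2.
f_2 = 2x_1 + x_2 - 2, LT = x_1.
f_3 = x_2^{2} - x_1 + 1, LT = x_2^{2}.

S(f_1,f_2): lcm = x_1x_2. S = 2x_2^{2} + x_1 - 1.
  reduce S modulo (f_1, f_2, f_3):
  remainder x_2 ≠ 0; add h_4 = x_2 to the basis.

The other S-polynomials (S(f_1,f_3), S(f_2,f_3), S(f_1,h_4), S(f_2,h_4), S(f_3,h_4)) all reduce to 0 modulo the current basis, so we have a Gröbner basis.
Inter-reduce: drop elements whose leading term is divisible by another's, tail-reduce, and make monic.
Reduced Gröbner basis: {x_1 - 1, x_2}.
Label its elements g_1 = x_1 - 1, g_2 = x_2.

Reduce p = -2x_1x_2 - x_1 + 1 modulo G:
  leading term x_1x_2: subtract (-2x_2)·g_1 from -2x_1x_2 - x_1 + 1 → -x_1 - 2x_2 + 1
  leading term x_1: subtract (-1)·g_1 from -x_1 - 2x_2 + 1 → -2x_2
  leading term x_2: subtract (-2)·g_2 from -2x_2 → 0
  normal form = 0.
Since the normal form is 0, p ∈ I.

-2x_1x_2 - x_1 + 1 lies in I (it reduces to 0).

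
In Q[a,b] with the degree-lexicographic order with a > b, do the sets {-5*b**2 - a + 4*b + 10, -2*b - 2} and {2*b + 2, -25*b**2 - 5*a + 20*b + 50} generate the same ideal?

Yes, the ideals are equal.

Equality of ideals is decidable: compute both reduced Gröbner bases (unique for the ordering) and check whether they agree.
Buchberger on the first generating set:
f_1 = -5*b**2 - a + 4*b + 10, LT = b**2.
f_2 = -2*b - 2, LT = b.

S(f_1,f_2): lcm = b**2. S = 1/5*a - 9/5*b - 2.
  leading term a: no divisor's leading term divides it; move 1/5*a to the remainder.
  leading term b: subtract (9/10)·f_2 from -9/5*b - 2 → -1/5
  leading term 1: no divisor's leading term divides it; move -1/5 to the remainder.
  remainder 1/5*a - 1/5 ≠ 0; add g_3 = 1/5*a - 1/5 to the basis.

The other S-polynomials (S(f_1,g_3), S(f_2,g_3)) all reduce to 0 modulo the current basis, so we have a Gröbner basis.
Inter-reduce: drop elements whose leading term is divisible by another's, tail-reduce, and make monic.
Reduced Gröbner basis: {a - 1, b + 1}.

Buchberger on the second generating set:
h_1 = 2*b + 2, LT = b.
h_2 = -25*b**2 - 5*a + 20*b + 50, LT = b**2.

S(h_1,h_2): lcm = b**2. S = -1/5*a + 9/5*b + 2.
  leading term a: no divisor's leading term divides it; move -1/5*a to the remainder.
  leading term b: subtract (9/10)·h_1 from 9/5*b + 2 → 1/5
  leading term 1: no divisor's leading term divides it; move 1/5 to the remainder.
  remainder -1/5*a + 1/5 ≠ 0; add k_3 = -1/5*a + 1/5 to the basis.

The other S-polynomials (S(h_1,k_3), S(h_2,k_3)) all reduce to 0 modulo the current basis, so we have a Gröbner basis.
Inter-reduce: drop elements whose leading term is divisible by another's, tail-reduce, and make monic.
Reduced Gröbner basis: {a - 1, b + 1}.

The two bases agree; hence the ideals are identical.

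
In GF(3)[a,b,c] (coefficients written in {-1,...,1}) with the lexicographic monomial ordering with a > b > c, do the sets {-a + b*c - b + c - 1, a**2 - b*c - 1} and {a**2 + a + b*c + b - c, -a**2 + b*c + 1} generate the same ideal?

Yes, the ideals are equal.

For a fixed monomial order, each ideal has a unique reduced Gröbner basis; comparing bases decides equality.
Buchberger on the first generating set:
f_1 = -a + b*c - b + c - 1, LT = a.
f_2 = a**2 - b*c - 1, LT = a**2.

S(f_1,f_2): lcm = a**2. S = -a*b*c + a*b - a*c + a + b*c + 1.
  leading term a*b*c: subtract (b*c)·f_1 from -a*b*c + a*b - a*c + a + b*c + 1 → a*b - a*c + a - b**2*c**2 + b**2*c - b*c**2 - b*c + 1
  leading term a*b: subtract (-b)·f_1 from a*b - a*c + a - b**2*c**2 + b**2*c - b*c**2 - b*c + 1 → -a*c + a - b**2*c**2 - b**2*c - b**2 - b*c**2 - b + 1
  leading term a*c: subtract (c)·f_1 from -a*c + a - b**2*c**2 - b**2*c - b**2 - b*c**2 - b + 1 → a - b**2*c**2 - b**2*c - b**2 + b*c**2 + b*c - b - c**2 + c + 1
  leading term a: subtract (-1)·f_1 from a - b**2*c**2 - b**2*c - b**2 + b*c**2 + b*c - b - c**2 + c + 1 → -b**2*c**2 - b**2*c - b**2 + b*c**2 - b*c + b - c**2 - c
  leading term b**2*c**2: no divisor's leading term divides it; move -b**2*c**2 to the remainder.
  leading term b**2*c: no divisor's leading term divides it; move -b**2*c to the remainder.
  leading term b**2: no divisor's leading term divides it; move -b**2 to the remainder.
  leading term b*c**2: no divisor's leading term divides it; move b*c**2 to the remainder.
  leading term b*c: no divisor's leading term divides it; move -b*c to the remainder.
  leading term b: no divisor's leading term divides it; move b to the remainder.
  leading term c**2: no divisor's leading term divides it; move -c**2 to the remainder.
  leading term c: no divisor's leading term divides it; move -c to the remainder.
  remainder -b**2*c**2 - b**2*c - b**2 + b*c**2 - b*c + b - c**2 - c ≠ 0; add g_3 = -b**2*c**2 - b**2*c - b**2 + b*c**2 - b*c + b - c**2 - c to the basis.

The other S-polynomials (S(f_1,g_3), S(f_2,g_3)) all reduce to 0 modulo the current basis, so we have a Gröbner basis.
Inter-reduce: drop elements whose leading term is divisible by another's, tail-reduce, and make monic.
Reduced Gröbner basis: {a - b*c + b - c + 1, b**2*c**2 + b**2*c + b**2 - b*c**2 + b*c - b + c**2 + c}.

Buchberger on the second generating set:
h_1 = a**2 + a + b*c + b - c, LT = a**2.
h_2 = -a**2 + b*c + 1, LT = a**2.

S(h_1,h_2): lcm = a**2. S = a - b*c + b - c + 1.
  leading term a: no divisor's leading term divides it; move a to the remainder.
  leading term b*c: no divisor's leading term divides it; move -b*c to the remainder.
  leading term b: no divisor's leading term divides it; move b to the remainder.
  leading term c: no divisor's leading term divides it; move -c to the remainder.
  leading term 1: no divisor's leading term divides it; move 1 to the remainder.
  remainder a - b*c + b - c + 1 ≠ 0; add k_3 = a - b*c + b - c + 1 to the basis.

S(h_1,k_3): lcm = a**2. S = a*b*c - a*b + a*c + b*c + b - c.
  leading term a*b*c: subtract (b*c)·k_3 from a*b*c - a*b + a*c + b*c + b - c → -a*b + a*c + b**2*c**2 - b**2*c + b*c**2 + b - c
  leading term a*b: subtract (-b)·k_3 from -a*b + a*c + b**2*c**2 - b**2*c + b*c**2 + b - c → a*c + b**2*c**2 + b**2*c + b**2 + b*c**2 - b*c - b - c
  leading term a*c: subtract (c)·k_3 from a*c + b**2*c**2 + b**2*c + b**2 + b*c**2 - b*c - b - c → b**2*c**2 + b**2*c + b**2 - b*c**2 + b*c - b + c**2 + c
  leading term b**2*c**2: no divisor's leading term divides it; move b**2*c**2 to the remainder.
  leading term b**2*c: no divisor's leading term divides it; move b**2*c to the remainder.
  leading term b**2: no divisor's leading term divides it; move b**2 to the remainder.
  leading term b*c**2: no divisor's leading term divides it; move -b*c**2 to the remainder.
  leading term b*c: no divisor's leading term divides it; move b*c to the remainder.
  leading term b: no divisor's leading term divides it; move -b to the remainder.
  leading term c**2: no divisor's leading term divides it; move c**2 to the remainder.
  leading term c: no divisor's leading term divides it; move c to the remainder.
  remainder b**2*c**2 + b**2*c + b**2 - b*c**2 + b*c - b + c**2 + c ≠ 0; add k_4 = b**2*c**2 + b**2*c + b**2 - b*c**2 + b*c - b + c**2 + c to the basis.

The other S-polynomials (S(h_2,k_3), S(h_1,k_4), S(h_2,k_4), S(k_3,k_4)) all reduce to 0 modulo the current basis, so we have a Gröbner basis.
Inter-reduce: drop elements whose leading term is divisible by another's, tail-reduce, and make monic.
Reduced Gröbner basis: {a - b*c + b - c + 1, b**2*c**2 + b**2*c + b**2 - b*c**2 + b*c - b + c**2 + c}.

These coincide, so the ideals are equal.
The choice of monomial ordering does not affect the verdict — as long as both bases are computed under the same ordering, their equality decides ideal equality.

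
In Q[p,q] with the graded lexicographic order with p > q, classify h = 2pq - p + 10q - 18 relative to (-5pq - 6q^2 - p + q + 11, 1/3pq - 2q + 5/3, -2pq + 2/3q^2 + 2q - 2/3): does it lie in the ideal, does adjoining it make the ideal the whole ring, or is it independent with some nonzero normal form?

Adjoining 2pq - p + 10q - 18 makes the ideal the whole ring: the system is inconsistent.

First compute the reduced Gröbner basis of I by Buchberger's algorithm.
f_1 = -5pq - 6q^2 - p + q + 11, LT = pq.
f_2 = 1/3pq - 2q + 5/3, LT = pq.
f_3 = -2pq + 2/3q^2 + 2q - 2/3, LT = pq.

S(f_1,f_2): lcm = pq. S = 6/5q^2 + 1/5p + 29/5q - 36/5.
  leading term q^2: no divisor's leading term divides it; move 6/5q^2 to the remainder.
  leading term p: no divisor's leading term divides it; move 1/5p to the remainder.
  leading term q: no divisor's leading term divides it; move 29/5q to the remainder.
  leading term 1: no divisor's leading term divides it; move -36/5 to the remainder.
  remainder 6/5q^2 + 1/5p + 29/5q - 36/5 ≠ 0; add k_4 = 6/5q^2 + 1/5p + 29/5q - 36/5 to the basis.

S(f_1,f_3): lcm = pq. S = 23/15q^2 + 1/5p + 4/5q - 38/15.
  leading term q^2: subtract (23/18)·k_4 from 23/15q^2 + 1/5p + 4/5q - 38/15 → -1/18p - 119/18q + 20/3
  leading term p: no divisor's leading term divides it; move -1/18p to the remainder.
  leading term q: no divisor's leading term divides it; move -119/18q to the remainder.
  leading term 1: no divisor's leading term divides it; move 20/3 to the remainder.
  remainder -1/18p - 119/18q + 20/3 ≠ 0; add k_5 = -1/18p - 119/18q + 20/3 to the basis.

S(f_2,f_3): lcm = pq. S = 1/3q^2 - 5q + 14/3.
  leading term q^2: subtract (5/18)·k_4 from 1/3q^2 - 5q + 14/3 → -1/18p - 119/18q + 20/3
  leading term p: subtract (1)·k_5 from -1/18p - 119/18q + 20/3 → 0
  remainder 0.

S(f_1,k_4): lcm = pq^2. S = 6/5q^3 - 1/6p^2 - 139/30pq - 1/5q^2 + 6p - 11/5q.
  leading term q^3: subtract (q)·k_4 from 6/5q^3 - 1/6p^2 - 139/30pq - 1/5q^2 + 6p - 11/5q → -1/6p^2 - 29/6pq - 6q^2 + 6p + 5q
  leading term p^2: subtract (3p)·k_5 from -1/6p^2 - 29/6pq - 6q^2 + 6p + 5q → 15pq - 6q^2 - 14p + 5q
  leading term pq: subtract (-3)·f_1 from 15pq - 6q^2 - 14p + 5q → -24q^2 - 17p + 8q + 33
  leading term q^2: subtract (-20)·k_4 from -24q^2 - 17p + 8q + 33 → -13p + 124q - 111
  leading term p: subtract (234)·k_5 from -13p + 124q - 111 → 1671q - 1671
  leading term q: no divisor's leading term divides it; move 1671q to the remainder.
  leading term 1: no divisor's leading term divides it; move -1671 to the remainder.
  remainder 1671q - 1671 ≠ 0; add k_6 = 1671q - 1671 to the basis.

S(f_2,k_4): lcm = pq^2. S = -1/6p^2 - 29/6pq - 6q^2 + 6p + 5q.
  leading term p^2: subtract (3p)·k_5 from -1/6p^2 - 29/6pq - 6q^2 + 6p + 5q → 15pq - 6q^2 - 14p + 5q
  leading term pq: subtract (-3)·f_1 from 15pq - 6q^2 - 14p + 5q → -24q^2 - 17p + 8q + 33
  leading term q^2: subtract (-20)·k_4 from -24q^2 - 17p + 8q + 33 → -13p + 124q - 111
  leading term p: subtract (234)·k_5 from -13p + 124q - 111 → 1671q - 1671
  leading term q: subtract (1)·k_6 from 1671q - 1671 → 0
  remainder 0.

S(f_3,k_4): lcm = pq^2. S = -1/3q^3 - 1/6p^2 - 29/6pq - q^2 + 6p + 1/3q.
  leading term q^3: subtract (-5/18q)·k_4 from -1/3q^3 - 1/6p^2 - 29/6pq - q^2 + 6p + 1/3q → -1/6p^2 - 43/9pq + 11/18q^2 + 6p - 5/3q
  leading term p^2: subtract (3p)·k_5 from -1/6p^2 - 43/9pq + 11/18q^2 + 6p - 5/3q → 271/18pq + 11/18q^2 - 14p - 5/3q
  leading term pq: subtract (-271/90)·f_1 from 271/18pq + 11/18q^2 - 14p - 5/3q → -1571/90q^2 - 1531/90p + 121/90q + 2981/90
  leading term q^2: subtract (-1571/108)·k_4 from -1571/90q^2 - 1531/90p + 121/90q + 2981/90 → -1523/108p + 9257/108q - 1289/18
  leading term p: subtract (1523/6)·k_5 from -1523/108p + 9257/108q - 1289/18 → 10583/6q - 10583/6
  leading term q: subtract (19/18)·k_6 from 10583/6q - 10583/6 → 0
  remainder 0.

S(f_1,k_5): lcm = pq. S = -589/5q^2 + 1/5p + 599/5q - 11/5.
  leading term q^2: subtract (-589/6)·k_4 from -589/5q^2 + 1/5p + 599/5q - 11/5 → 119/6p + 4135/6q - 709
  leading term p: subtract (-357)·k_5 from 119/6p + 4135/6q - 709 → -1671q + 1671
  leading term q: subtract (-1)·k_6 from -1671q + 1671 → 0
  remainder 0.

S(f_2,k_5): lcm = pq. S = -119q^2 + 114q + 5.
  leading term q^2: subtract (-595/6)·k_4 from -119q^2 + 114q + 5 → 119/6p + 4135/6q - 709
  leading term p: subtract (-357)·k_5 from 119/6p + 4135/6q - 709 → -1671q + 1671
  leading term q: subtract (-1)·k_6 from -1671q + 1671 → 0
  remainder 0.

S(f_3,k_5): lcm = pq. S = -358/3q^2 + 119q + 1/3.
  leading term q^2: subtract (-895/9)·k_4 from -358/3q^2 + 119q + 1/3 → 179/9p + 6262/9q - 2147/3
  leading term p: subtract (-358)·k_5 from 179/9p + 6262/9q - 2147/3 → -1671q + 1671
  leading term q: subtract (-1)·k_6 from -1671q + 1671 → 0
  remainder 0.

S(k_4,k_5): leading monomials are coprime, so the S-polynomial reduces to 0 (Buchberger's first criterion).
S(f_1,k_6): lcm = pq. S = 6/5q^2 + 6/5p - 1/5q - 11/5.
  leading term q^2: subtract (1)·k_4 from 6/5q^2 + 6/5p - 1/5q - 11/5 → p - 6q + 5
  leading term p: subtract (-18)·k_5 from p - 6q + 5 → -125q + 125
  leading term q: subtract (-125/1671)·k_6 from -125q + 125 → 0
  remainder 0.

S(f_2,k_6): lcm = pq. S = p - 6q + 5.
  leading term p: subtract (-18)·k_5 from p - 6q + 5 → -125q + 125
  leading term q: subtract (-125/1671)·k_6 from -125q + 125 → 0
  remainder 0.

S(f_3,k_6): lcm = pq. S = -1/3q^2 + p - q + 1/3.
  leading term q^2: subtract (-5/18)·k_4 from -1/3q^2 + p - q + 1/3 → 19/18p + 11/18q - 5/3
  leading term p: subtract (-19)·k_5 from 19/18p + 11/18q - 5/3 → -125q + 125
  leading term q: subtract (-125/1671)·k_6 from -125q + 125 → 0
  remainder 0.

S(k_4,k_6): lcm = q^2. S = 1/6p + 35/6q - 6.
  leading term p: subtract (-3)·k_5 from 1/6p + 35/6q - 6 → -14q + 14
  leading term q: subtract (-14/1671)·k_6 from -14q + 14 → 0
  remainder 0.

S(k_5,k_6): leading monomials are coprime, so the S-polynomial reduces to 0 (Buchberger's first criterion).
Every S-polynomial of the final basis reduces to 0, so we have a Gröbner basis.
Inter-reduce: drop elements whose leading term is divisible by another's, tail-reduce, and make monic.
Reduced Gröbner basis: {p - 1, q - 1}.
Label its elements g_1 = p - 1, g_2 = q - 1.

Reduce h = 2pq - p + 10q - 18 modulo G:
  leading term pq: subtract (2q)·g_1 from 2pq - p + 10q - 18 → -p + 12q - 18
  leading term p: subtract (-1)·g_1 from -p + 12q - 18 → 12q - 19
  leading term q: subtract (12)·g_2 from 12q - 19 → -7
  leading term 1: no divisor's leading term divides it; move -7 to the remainder.
  normal form = -7.
The normal form is nonzero, so h ∉ I. Since h minus its normal form lies in I, I + (h) = I + (r) where r = -7; decide whether this ideal is the whole ring.
Here r = -7 is a nonzero constant, hence a unit: 1 ∈ I + (h), the Gröbner basis of I + (h) is {1}, and the enlarged system has no common solution — adjoining h is inconsistent.

The remainder on division by a Gröbner basis is unique — it is the normal form.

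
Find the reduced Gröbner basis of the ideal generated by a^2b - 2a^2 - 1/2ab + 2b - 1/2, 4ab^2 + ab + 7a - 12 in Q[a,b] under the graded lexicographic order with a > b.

G = {ab^2 + 1/4ab + 7/4a - 3, b^3 + 3/2ab - 3a + 15/16b - 7/16, a^2 + 4/25ab - 8/25b^2 - 31/50a - 16/25b + 21/50}

f_1 = a^2b - 2a^2 - 1/2ab + 2b - 1/2, LT = a^2b.
f_2 = 4ab^2 + ab + 7a - 12, LT = ab^2.

S(f_1,f_2): lcm = a^2b^2. S = -9/4a^2b - 1/2ab^2 - 7/4a^2 + 2b^2 + 3a - 1/2b.
  reduce S modulo (f_1, f_2):
  remainder -25/4a^2 - ab + 2b^2 + 31/8a + 4b - 21/8 ≠ 0; add g_3 = -25/4a^2 - ab + 2b^2 + 31/8a + 4b - 21/8 to the basis.

S(f_1,g_3): lcm = a^2b. S = -4/25ab^2 + 8/25b^3 - 2a^2 + 3/25ab + 16/25b^2 + 79/50b - 1/2.
  reduce S modulo (f_1, f_2, g_3):
  remainder 8/25b^3 + 12/25ab - 24/25a + 3/10b - 7/50 ≠ 0; add g_4 = 8/25b^3 + 12/25ab - 24/25a + 3/10b - 7/50 to the basis.

The other S-polynomials (S(f_2,g_3), S(f_1,g_4), S(f_2,g_4), S(g_3,g_4)) all reduce to 0 modulo the current basis, so we have a Gröbner basis.
Inter-reduce: drop elements whose leading term is divisible by another's, tail-reduce, and make monic.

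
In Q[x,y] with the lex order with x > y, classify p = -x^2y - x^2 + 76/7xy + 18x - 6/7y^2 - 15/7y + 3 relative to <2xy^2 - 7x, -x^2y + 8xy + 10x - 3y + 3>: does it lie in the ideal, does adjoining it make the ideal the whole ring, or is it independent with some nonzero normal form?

First compute the reduced Gröbner basis of I by Buchberger's algorithm.
f_1 = 2xy^2 - 7x, LT = xy^2.
f_2 = -x^2y + 8xy + 10x - 3y + 3, LT = x^2y.

S(f_1,f_2): lcm = x^2y^2. S = -7/2x^2 + 8xy^2 + 10xy - 3y^2 + 3y.
  reduce S modulo (f_1, f_2):
  remainder -7/2x^2 + 10xy + 28x - 3y^2 + 3y ≠ 0; add h_3 = -7/2x^2 + 10xy + 28x - 3y^2 + 3y to the basis.

S(f_1,h_3): lcm = x^2y^2. S = -7/2x^2 + 20/7xy^3 + 8xy^2 - 6/7y^4 + 6/7y^3.
  reduce S modulo (f_1, f_2, h_3):
  remainder -6/7y^4 + 6/7y^3 + 3y^2 - 3y ≠ 0; add h_4 = -6/7y^4 + 6/7y^3 + 3y^2 - 3y to the basis.

S(f_2,h_3): lcm = x^2y. S = 20/7xy^2 - 10x - 6/7y^3 + 6/7y^2 + 3y - 3.
  reduce S modulo (f_1, f_2, h_3, h_4):
  remainder -6/7y^3 + 6/7y^2 + 3y - 3 ≠ 0; add h_5 = -6/7y^3 + 6/7y^2 + 3y - 3 to the basis.

The other S-polynomials (S(f_1,h_4), S(f_2,h_4), S(h_3,h_4), S(f_1,h_5), S(f_2,h_5), S(h_3,h_5), S(h_4,h_5)) all reduce to 0 modulo the current basis, so we have a Gröbner basis.
Inter-reduce: drop elements whose leading term is divisible by another's, tail-reduce, and make monic.
Reduced Gröbner basis: {x^2 - 20/7xy - 8x + 6/7y^2 - 6/7y, xy^2 - 7/2x, y^3 - y^2 - 7/2y + 7/2}.
Label its elements g_1 = x^2 - 20/7xy - 8x + 6/7y^2 - 6/7y, g_2 = xy^2 - 7/2x, g_3 = y^3 - y^2 - 7/2y + 7/2.

Reduce p = -x^2y - x^2 + 76/7xy + 18x - 6/7y^2 - 15/7y + 3 modulo G:
  leading term x^2y: subtract (-y)·g_1 from -x^2y - x^2 + 76/7xy + 18x - 6/7y^2 - 15/7y + 3 → -x^2 - 20/7xy^2 + 20/7xy + 18x + 6/7y^3 - 12/7y^2 - 15/7y + 3
  leading term x^2: subtract (-1)·g_1 from -x^2 - 20/7xy^2 + 20/7xy + 18x + 6/7y^3 - 12/7y^2 - 15/7y + 3 → -20/7xy^2 + 10x + 6/7y^3 - 6/7y^2 - 3y + 3
  leading term xy^2: subtract (-20/7)·g_2 from -20/7xy^2 + 10x + 6/7y^3 - 6/7y^2 - 3y + 3 → 6/7y^3 - 6/7y^2 - 3y + 3
  leading term y^3: subtract (6/7)·g_3 from 6/7y^3 - 6/7y^2 - 3y + 3 → 0
  normal form = 0.
Since the normal form is 0, p ∈ I.

-x^2y - x^2 + 76/7xy + 18x - 6/7y^2 - 15/7y + 3 lies in I (it reduces to 0).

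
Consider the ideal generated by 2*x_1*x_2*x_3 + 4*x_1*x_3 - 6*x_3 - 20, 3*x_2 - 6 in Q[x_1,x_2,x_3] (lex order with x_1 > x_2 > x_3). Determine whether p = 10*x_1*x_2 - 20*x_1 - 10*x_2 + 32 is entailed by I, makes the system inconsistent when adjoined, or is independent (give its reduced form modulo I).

Adjoining 10*x_1*x_2 - 20*x_1 - 10*x_2 + 32 makes the ideal the whole ring: the system is inconsistent.

First compute the reduced Gröbner basis of I by Buchberger's algorithm.
f_1 = 2*x_1*x_2*x_3 + 4*x_1*x_3 - 6*x_3 - 20, LT = x_1*x_2*x_3.
f_2 = 3*x_2 - 6, LT = x_2.

S(f_1,f_2): lcm = x_1*x_2*x_3. S = 4*x_1*x_3 - 3*x_3 - 10.
  leading term x_1*x_3: no divisor's leading term divides it; move 4*x_1*x_3 to the remainder.
  leading term x_3: no divisor's leading term divides it; move -3*x_3 to the remainder.
  leading term 1: no divisor's leading term divides it; move -10 to the remainder.
  remainder 4*x_1*x_3 - 3*x_3 - 10 ≠ 0; add h_3 = 4*x_1*x_3 - 3*x_3 - 10 to the basis.

S(f_1,h_3): lcm = x_1*x_2*x_3. S = 2*x_1*x_3 + 3/4*x_2*x_3 + 5/2*x_2 - 3*x_3 - 10.
  leading term x_1*x_3: subtract (1/2)·h_3 from 2*x_1*x_3 + 3/4*x_2*x_3 + 5/2*x_2 - 3*x_3 - 10 → 3/4*x_2*x_3 + 5/2*x_2 - 3/2*x_3 - 5
  leading term x_2*x_3: subtract (1/4*x_3)·f_2 from 3/4*x_2*x_3 + 5/2*x_2 - 3/2*x_3 - 5 → 5/2*x_2 - 5
  leading term x_2: subtract (5/6)·f_2 from 5/2*x_2 - 5 → 0
  remainder 0.

S(f_2,h_3): leading monomials are coprime, so the S-polynomial reduces to 0 (Buchberger's first criterion).
Every S-polynomial of the final basis reduces to 0, so we have a Gröbner basis.
Inter-reduce: drop elements whose leading term is divisible by another's, tail-reduce, and make monic.
Reduced Gröbner basis: {x_1*x_3 - 3/4*x_3 - 5/2, x_2 - 2}.
Label its elements g_1 = x_1*x_3 - 3/4*x_3 - 5/2, g_2 = x_2 - 2.

Reduce p = 10*x_1*x_2 - 20*x_1 - 10*x_2 + 32 modulo G:
  leading term x_1*x_2: subtract (10*x_1)·g_2 from 10*x_1*x_2 - 20*x_1 - 10*x_2 + 32 → -10*x_2 + 32
  leading term x_2: subtract (-10)·g_2 from -10*x_2 + 32 → 12
  leading term 1: no divisor's leading term divides it; move 12 to the remainder.
  normal form = 12.
The normal form is nonzero, so p ∉ I. Since p minus its normal form lies in I, I + (p) = I + (r) where r = 12; decide whether this ideal is the whole ring.
Here r = 12 is a nonzero constant, hence a unit: 1 ∈ I + (p), the Gröbner basis of I + (p) is {1}, and the enlarged system has no common solution — adjoining p is inconsistent.

Ideal membership is decidable via reduction modulo a Gröbner basis.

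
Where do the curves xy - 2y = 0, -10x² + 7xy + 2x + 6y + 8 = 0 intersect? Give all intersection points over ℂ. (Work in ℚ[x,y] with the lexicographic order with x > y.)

{(-4/5, 0), (1, 0), (2, 7/5)}

Compute a lex Gröbner basis by Buchberger's algorithm.
f_1 = xy - 2y, LT = xy.
f_2 = -10x² + 7xy + 2x + 6y + 8, LT = x².

S(f_1,f_2): lcm = x²y. S = 7/10xy² - 9/5xy + ⅗y² + ⅘y.
  leading term xy²: subtract (7/10y)·f_1 from 7/10xy² - 9/5xy + ⅗y² + ⅘y → -9/5xy + 2y² + ⅘y
  leading term xy: subtract (-9/5)·f_1 from -9/5xy + 2y² + ⅘y → 2y² - 14/5y
  leading term y²: no divisor's leading term divides it; move 2y² to the remainder.
  leading term y: no divisor's leading term divides it; move -14/5y to the remainder.
  remainder 2y² - 14/5y ≠ 0; add h_3 = 2y² - 14/5y to the basis.

S(f_1,h_3): lcm = xy². S = 7/5xy - 2y².
  leading term xy: subtract (7/5)·f_1 from 7/5xy - 2y² → -2y² + 14/5y
  leading term y²: subtract (-1)·h_3 from -2y² + 14/5y → 0
  remainder 0.

S(f_2,h_3): leading monomials are coprime, so the S-polynomial reduces to 0 (Buchberger's first criterion).
Every S-polynomial of the final basis reduces to 0, so we have a Gröbner basis.
Inter-reduce: drop elements whose leading term is divisible by another's, tail-reduce, and make monic.
Reduced Gröbner basis: {x² - ⅕x - 2y - ⅘, xy - 2y, y² - 7/5y}.

A lex Gröbner basis eliminates variables successively. Here y² - 7/5y depends only on y, with roots {0, 7/5}; lifting each root through the earlier basis elements recovers the full solutions.
  y = 0: the earlier basis element becomes x² - ⅕x - ⅘ = 0, giving x = -4/5, 1 — points (-4/5, 0), (1, 0).
  y = 7/5: the earlier basis elements become x² - ⅕x - 18/5 = 0; 7/5x - 14/5 = 0, giving x = 2 — point (2, 7/5).
Check: every point annihilates each of the original generators.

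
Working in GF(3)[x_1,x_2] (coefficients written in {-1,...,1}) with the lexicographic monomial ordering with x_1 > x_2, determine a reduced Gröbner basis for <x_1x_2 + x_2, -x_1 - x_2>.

G = {x_1 + x_2, x_2^2 - x_2}

f_1 = x_1x_2 + x_2, LT = x_1x_2.
f_2 = -x_1 - x_2, LT = x_1.

S(f_1,f_2): lcm = x_1x_2. S = -x_2^2 + x_2.
  leading term x_2^2: no divisor's leading term divides it; move -x_2^2 to the remainder.
  leading term x_2: no divisor's leading term divides it; move x_2 to the remainder.
  remainder -x_2^2 + x_2 ≠ 0; add g_3 = -x_2^2 + x_2 to the basis.

The other S-polynomials (S(f_1,g_3), S(f_2,g_3)) all reduce to 0 modulo the current basis, so we have a Gröbner basis.
Inter-reduce: drop elements whose leading term is divisible by another's, tail-reduce, and make monic.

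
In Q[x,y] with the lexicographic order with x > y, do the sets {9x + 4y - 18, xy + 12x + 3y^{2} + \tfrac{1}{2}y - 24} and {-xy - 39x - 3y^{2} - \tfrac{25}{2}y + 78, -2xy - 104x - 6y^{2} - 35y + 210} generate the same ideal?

No, the ideals differ.

Equality of ideals is decidable: compute both reduced Gröbner bases (unique for the ordering) and check whether they agree.
Buchberger on the first generating set:
f_1 = 9x + 4y - 18, LT = x.
f_2 = xy + 12x + 3y^{2} + \tfrac{1}{2}y - 24, LT = xy.

S(f_1,f_2): lcm = xy. S = -12x - \tfrac{23}{9}y^{2} - \tfrac{5}{2}y + 24.
  leading term x: subtract (-\tfrac{4}{3})·f_1 from -12x - \tfrac{23}{9}y^{2} - \tfrac{5}{2}y + 24 → -\tfrac{23}{9}y^{2} + \tfrac{17}{6}y
  leading term y^{2}: no divisor's leading term divides it; move -\tfrac{23}{9}y^{2} to the remainder.
  leading term y: no divisor's leading term divides it; move \tfrac{17}{6}y to the remainder.
  remainder -\tfrac{23}{9}y^{2} + \tfrac{17}{6}y ≠ 0; add g_3 = -\tfrac{23}{9}y^{2} + \tfrac{17}{6}y to the basis.

The other S-polynomials (S(f_1,g_3), S(f_2,g_3)) all reduce to 0 modulo the current basis, so we have a Gröbner basis.
Inter-reduce: drop elements whose leading term is divisible by another's, tail-reduce, and make monic.
Reduced Gröbner basis: {x + \tfrac{4}{9}y - 2, y^{2} - \tfrac{51}{46}y}.

Buchberger on the second generating set:
h_1 = -xy - 39x - 3y^{2} - \tfrac{25}{2}y + 78, LT = xy.
h_2 = -2xy - 104x - 6y^{2} - 35y + 210, LT = xy.

S(h_1,h_2): lcm = xy. S = -13x - 5y + 27.
  leading term x: no divisor's leading term divides it; move -13x to the remainder.
  leading term y: no divisor's leading term divides it; move -5y to the remainder.
  leading term 1: no divisor's leading term divides it; move 27 to the remainder.
  remainder -13x - 5y + 27 ≠ 0; add k_3 = -13x - 5y + 27 to the basis.

S(h_1,k_3): lcm = xy. S = 39x + \tfrac{34}{13}y^{2} + \tfrac{379}{26}y - 78.
  leading term x: subtract (-3)·k_3 from 39x + \tfrac{34}{13}y^{2} + \tfrac{379}{26}y - 78 → \tfrac{34}{13}y^{2} - \tfrac{11}{26}y + 3
  leading term y^{2}: no divisor's leading term divides it; move \tfrac{34}{13}y^{2} to the remainder.
  leading term y: no divisor's leading term divides it; move -\tfrac{11}{26}y to the remainder.
  leading term 1: no divisor's leading term divides it; move 3 to the remainder.
  remainder \tfrac{34}{13}y^{2} - \tfrac{11}{26}y + 3 ≠ 0; add k_4 = \tfrac{34}{13}y^{2} - \tfrac{11}{26}y + 3 to the basis.

The other S-polynomials (S(h_2,k_3), S(h_1,k_4), S(h_2,k_4), S(k_3,k_4)) all reduce to 0 modulo the current basis, so we have a Gröbner basis.
Inter-reduce: drop elements whose leading term is divisible by another's, tail-reduce, and make monic.
Reduced Gröbner basis: {x + \tfrac{5}{13}y - \tfrac{27}{13}, y^{2} - \tfrac{11}{68}y + \tfrac{39}{34}}.

These differ, so the ideals are not equal.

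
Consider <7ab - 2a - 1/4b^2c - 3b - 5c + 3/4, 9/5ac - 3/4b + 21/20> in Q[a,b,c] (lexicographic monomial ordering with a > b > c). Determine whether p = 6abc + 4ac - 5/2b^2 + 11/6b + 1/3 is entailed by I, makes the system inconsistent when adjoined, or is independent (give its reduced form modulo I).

Adjoining 6abc + 4ac - 5/2b^2 + 11/6b + 1/3 makes the ideal the whole ring: the system is inconsistent.

First compute the reduced Gröbner basis of I by Buchberger's algorithm.
f_1 = 7ab - 2a - 1/4b^2c - 3b - 5c + 3/4, LT = ab.
f_2 = 9/5ac - 3/4b + 21/20, LT = ac.

S(f_1,f_2): lcm = abc. S = -2/7ac - 1/28b^2c^2 + 5/12b^2 - 3/7bc - 7/12b - 5/7c^2 + 3/28c.
  reduce S modulo (f_1, f_2):
  remainder -1/28b^2c^2 + 5/12b^2 - 3/7bc - 59/84b - 5/7c^2 + 3/28c + 1/6 ≠ 0; add h_3 = -1/28b^2c^2 + 5/12b^2 - 3/7bc - 59/84b - 5/7c^2 + 3/28c + 1/6 to the basis.

The other S-polynomials (S(f_1,h_3), S(f_2,h_3)) all reduce to 0 modulo the current basis, so we have a Gröbner basis.
Inter-reduce: drop elements whose leading term is divisible by another's, tail-reduce, and make monic.
Reduced Gröbner basis: {ab - 2/7a - 1/28b^2c - 3/7b - 5/7c + 3/28, ac - 5/12b + 7/12, b^2c^2 - 35/3b^2 + 12bc + 59/3b + 20c^2 - 3c - 14/3}.
Label its elements g_1 = ab - 2/7a - 1/28b^2c - 3/7b - 5/7c + 3/28, g_2 = ac - 5/12b + 7/12, g_3 = b^2c^2 - 35/3b^2 + 12bc + 59/3b + 20c^2 - 3c - 14/3.

Reduce p = 6abc + 4ac - 5/2b^2 + 11/6b + 1/3 modulo G:
  leading term abc: subtract (6c)·g_1 from 6abc + 4ac - 5/2b^2 + 11/6b + 1/3 → 40/7ac + 3/14b^2c^2 - 5/2b^2 + 18/7bc + 11/6b + 30/7c^2 - 9/14c + 1/3
  leading term ac: subtract (40/7)·g_2 from 40/7ac + 3/14b^2c^2 - 5/2b^2 + 18/7bc + 11/6b + 30/7c^2 - 9/14c + 1/3 → 3/14b^2c^2 - 5/2b^2 + 18/7bc + 59/14b + 30/7c^2 - 9/14c - 3
  leading term b^2c^2: subtract (3/14)·g_3 from 3/14b^2c^2 - 5/2b^2 + 18/7bc + 59/14b + 30/7c^2 - 9/14c - 3 → -2
  leading term 1: no divisor's leading term divides it; move -2 to the remainder.
  normal form = -2.
The normal form is nonzero, so p ∉ I. Since p minus its normal form lies in I, I + (p) = I + (r) where r = -2; decide whether this ideal is the whole ring.
Here r = -2 is a nonzero constant, hence a unit: 1 ∈ I + (p), the Gröbner basis of I + (p) is {1}, and the enlarged system has no common solution — adjoining p is inconsistent.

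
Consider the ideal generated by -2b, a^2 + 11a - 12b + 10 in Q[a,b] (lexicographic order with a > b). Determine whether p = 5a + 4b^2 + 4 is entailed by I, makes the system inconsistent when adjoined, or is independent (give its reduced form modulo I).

Adjoining 5a + 4b^2 + 4 makes the ideal the whole ring: the system is inconsistent.

First compute the reduced Gröbner basis of I by Buchberger's algorithm.
f_1 = -2b, LT = b.
f_2 = a^2 + 11a - 12b + 10, LT = a^2.

S(f_1,f_2): leading monomials are coprime, so the S-polynomial reduces to 0 (Buchberger's first criterion).
Every S-polynomial of the final basis reduces to 0, so we have a Gröbner basis.
Inter-reduce: drop elements whose leading term is divisible by another's, tail-reduce, and make monic.
Reduced Gröbner basis: {a^2 + 11a + 10, b}.
Label its elements g_1 = a^2 + 11a + 10, g_2 = b.

Reduce p = 5a + 4b^2 + 4 modulo G:
  leading term a: no divisor's leading term divides it; move 5a to the remainder.
  leading term b^2: subtract (4b)·g_2 from 4b^2 + 4 → 4
  leading term 1: no divisor's leading term divides it; move 4 to the remainder.
  normal form = 5a + 4.
The normal form is nonzero, so p ∉ I. Since p minus its normal form lies in I, I + (p) = I + (r) where r = 5a + 4; decide whether this ideal is the whole ring.
Run Buchberger on G together with r (pairs among the g_i already reduce to 0 since G is a Gröbner basis):
g_1 = a^2 + 11a + 10, LT = a^2.
g_2 = b, LT = b.
r = 5a + 4, LT = a.

S(g_1,g_2): leading monomials are coprime, so the S-polynomial reduces to 0 (Buchberger's first criterion).
S(g_1,r): lcm = a^2. S = 51/5a + 10.
  leading term a: subtract (51/25)·r from 51/5a + 10 → 46/25
  leading term 1: no divisor's leading term divides it; move 46/25 to the remainder.
  remainder 46/25 ≠ 0; add m_4 = 46/25 to the basis.

S(g_2,r): leading monomials are coprime, so the S-polynomial reduces to 0 (Buchberger's first criterion).
S(g_1,m_4): leading monomials are coprime, so the S-polynomial reduces to 0 (Buchberger's first criterion).
S(g_2,m_4): leading monomials are coprime, so the S-polynomial reduces to 0 (Buchberger's first criterion).
S(r,m_4): leading monomials are coprime, so the S-polynomial reduces to 0 (Buchberger's first criterion).
Every S-polynomial of the final basis reduces to 0, so we have a Gröbner basis.
Inter-reduce: drop elements whose leading term is divisible by another's, tail-reduce, and make monic.
Reduced Gröbner basis: {1}.
The reduced Gröbner basis of I + (p) is {1}: the ideal is the whole ring, so the enlarged system has no common solution — adjoining p is inconsistent.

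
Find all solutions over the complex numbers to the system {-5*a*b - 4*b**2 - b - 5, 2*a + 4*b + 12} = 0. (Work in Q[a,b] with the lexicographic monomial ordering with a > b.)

Compute a lex Gröbner basis by Buchberger's algorithm.
f_1 = -5*a*b - 4*b**2 - b - 5, LT = a*b.
f_2 = 2*a + 4*b + 12, LT = a.

S(f_1,f_2): lcm = a*b. S = -6/5*b**2 - 29/5*b + 1.
  leading term b**2: no divisor's leading term divides it; move -6/5*b**2 to the remainder.
  leading term b: no divisor's leading term divides it; move -29/5*b to the remainder.
  leading term 1: no divisor's leading term divides it; move 1 to the remainder.
  remainder -6/5*b**2 - 29/5*b + 1 ≠ 0; add h_3 = -6/5*b**2 - 29/5*b + 1 to the basis.

The other S-polynomials (S(f_1,h_3), S(f_2,h_3)) all reduce to 0 modulo the current basis, so we have a Gröbner basis.
Inter-reduce: drop elements whose leading term is divisible by another's, tail-reduce, and make monic.
Reduced Gröbner basis: {a + 2*b + 6, b**2 + 29/6*b - 5/6}.

A lex Gröbner basis eliminates variables successively. Here b**2 + 29/6*b - 5/6 depends only on b, with roots {-5, 1/6}; lifting each root through the earlier basis elements recovers the full solutions.
  b = -5: the earlier basis element becomes a - 4 = 0, giving a = 4 — point (4, -5).
  b = 1/6: the earlier basis element becomes a + 19/3 = 0, giving a = -19/3 — point (-19/3, 1/6).
Check: every point annihilates each of the original generators.

{(4, -5), (-19/3, 1/6)}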